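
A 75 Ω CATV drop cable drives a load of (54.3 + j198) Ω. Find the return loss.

Γ = (-20.7 + j198)/(129.3 + j198), |Γ| = 0.842
RL = −20·log₁₀|Γ| = −20·log₁₀(0.842)

RL ≈ 1.5 dB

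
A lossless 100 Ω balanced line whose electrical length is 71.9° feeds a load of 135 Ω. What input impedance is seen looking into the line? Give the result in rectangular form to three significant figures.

Z_in ≈ 77.4 − j13.9 Ω

tan(βl) = tan(71.9°) = 3.06
Z_in = Z_0·(Z_L + jZ_0·tanβl)/(Z_0 + jZ_L·tanβl)
     = 100·(135 + j306)/(100 + j413)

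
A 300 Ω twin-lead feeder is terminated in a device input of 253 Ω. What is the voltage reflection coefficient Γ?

Γ = -0.085

Γ = (Z_L − Z_0)/(Z_L + Z_0) = (253 − 300)/(253 + 300) = -47/553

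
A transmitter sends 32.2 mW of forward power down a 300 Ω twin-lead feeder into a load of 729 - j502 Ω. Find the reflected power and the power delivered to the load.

P_reflected ≈ 10.7 mW; P_delivered ≈ 21.5 mW

|Γ| = |(429 − j502)/(1029 − j502)| = 0.577
|Γ|² = 0.333
P_refl = |Γ|²·P_inc = 10.7 mW, P_del = (1 − |Γ|²)·P_inc = 21.5 mW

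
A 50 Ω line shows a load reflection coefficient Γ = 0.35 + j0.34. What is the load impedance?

Z_L ≈ 70.8 + j63.2 Ω

Z_L = Z_0·(1 + Γ)/(1 − Γ) = 50·(1.35 + j0.34)/(0.65 − j0.34)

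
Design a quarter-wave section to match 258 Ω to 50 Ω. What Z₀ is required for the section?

Z_qwt ≈ 114 Ω

Z_qwt = √(Z_0·R_L) = √(50 × 258) = √12900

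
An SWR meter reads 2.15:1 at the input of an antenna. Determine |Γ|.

|Γ| = (S − 1)/(S + 1) = (2.15 − 1)/(2.15 + 1) = 1.15/3.15

|Γ| ≈ 0.365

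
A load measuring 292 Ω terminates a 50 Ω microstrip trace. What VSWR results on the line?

For a purely resistive load, VSWR = R_L/Z_0 or Z_0/R_L (whichever > 1) = 292/50

VSWR ≈ 5.84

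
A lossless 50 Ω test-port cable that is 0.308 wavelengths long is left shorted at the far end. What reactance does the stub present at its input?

βl = 2π × 0.308 = 111°
tan(βl) = -2.62
For a shorted stub, Z_in = jZ_0·tan(βl)

X_in ≈ -131 Ω (capacitive)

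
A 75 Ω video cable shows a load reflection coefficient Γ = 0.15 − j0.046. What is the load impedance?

Z_L ≈ 101 − j9.52 Ω

Z_L = Z_0·(1 + Γ)/(1 − Γ) = 75·(1.15 − j0.046)/(0.85 + j0.046)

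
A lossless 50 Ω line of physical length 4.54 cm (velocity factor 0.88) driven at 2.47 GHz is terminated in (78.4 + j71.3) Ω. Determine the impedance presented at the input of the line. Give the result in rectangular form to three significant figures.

Z_in ≈ 27.2 + j39.1 Ω

λ = v/f = 0.88·c / 2.47 GHz = 0.107 m
βl = 2π·l/λ = 2π × 0.425 = 153°
tan(βl) = tan(153°) = -0.511
Z_in = Z_0·(Z_L + jZ_0·tanβl)/(Z_0 + jZ_L·tanβl)
     = 50·(78.4 + j45.7)/(86.5 − j40.1)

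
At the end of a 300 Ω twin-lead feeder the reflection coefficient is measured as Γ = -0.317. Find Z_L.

Z_L = Z_0·(1 + Γ)/(1 − Γ) = 300·(0.683)/(1.32)

Z_L ≈ 156 Ω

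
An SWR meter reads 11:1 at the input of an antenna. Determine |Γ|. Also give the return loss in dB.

|Γ| ≈ 0.833; return loss ≈ 1.58 dB

|Γ| = (S − 1)/(S + 1) = (11 − 1)/(11 + 1) = 10/12
RL = −20·log₁₀|Γ| = −20·log₁₀(0.833)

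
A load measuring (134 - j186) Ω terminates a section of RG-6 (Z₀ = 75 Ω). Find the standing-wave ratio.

VSWR ≈ 5.61

Γ = (Z_L − Z_0)/(Z_L + Z_0) = (59 − j186)/(209 − j186)
|Γ| = 195/280 = 0.697
VSWR = (1 + |Γ|)/(1 − |Γ|) = 1.7/0.303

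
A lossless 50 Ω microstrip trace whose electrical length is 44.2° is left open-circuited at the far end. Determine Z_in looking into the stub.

Z_in ≈ −j51.4 Ω

tan(βl) = 0.972
For an open-circuited stub, Z_in = −jZ_0·cot(βl) = −jZ_0/tan(βl)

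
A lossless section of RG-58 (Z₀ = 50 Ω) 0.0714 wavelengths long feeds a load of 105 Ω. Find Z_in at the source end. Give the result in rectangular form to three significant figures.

Z_in ≈ 64 − j40.6 Ω

βl = 2π × 0.0714 = 25.7°
tan(βl) = tan(25.7°) = 0.481
Z_in = Z_0·(Z_L + jZ_0·tanβl)/(Z_0 + jZ_L·tanβl)
     = 50·(105 + j24.1)/(50 + j50.5)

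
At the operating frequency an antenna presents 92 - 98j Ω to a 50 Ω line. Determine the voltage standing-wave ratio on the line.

VSWR ≈ 4.24

Γ = (Z_L − Z_0)/(Z_L + Z_0) = (42 − j98)/(142 − j98)
|Γ| = 107/173 = 0.618
VSWR = (1 + |Γ|)/(1 − |Γ|) = 1.62/0.382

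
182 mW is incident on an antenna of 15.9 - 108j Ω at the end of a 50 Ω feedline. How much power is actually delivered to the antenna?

|Γ| = |(-34.1 − j108)/(65.9 − j108)| = 0.895
|Γ|² = 0.801
P_refl = |Γ|²·P_inc = 146 mW, P_del = (1 − |Γ|²)·P_inc = 36.2 mW

P_delivered ≈ 36.2 mW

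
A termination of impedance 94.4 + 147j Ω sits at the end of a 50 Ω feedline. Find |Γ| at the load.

|Γ| ≈ 0.745

Γ = (Z_L − Z_0)/(Z_L + Z_0) = (44.4 + j147)/(144.4 + j147)
|Γ| = 154/206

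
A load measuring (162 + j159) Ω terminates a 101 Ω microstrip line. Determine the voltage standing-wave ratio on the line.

VSWR ≈ 3.49

Γ = (Z_L − Z_0)/(Z_L + Z_0) = (61 + j159)/(263 + j159)
|Γ| = 170/307 = 0.554
VSWR = (1 + |Γ|)/(1 − |Γ|) = 1.55/0.446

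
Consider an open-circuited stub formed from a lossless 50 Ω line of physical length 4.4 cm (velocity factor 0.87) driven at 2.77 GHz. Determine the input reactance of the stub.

λ = v/f = 0.87·c / 2.77 GHz = 0.0942 m
βl = 2π·l/λ = 2π × 0.467 = 168°
tan(βl) = -0.211
For an open-circuited stub, Z_in = −jZ_0·cot(βl) = −jZ_0/tan(βl)

X_in ≈ 237 Ω (inductive)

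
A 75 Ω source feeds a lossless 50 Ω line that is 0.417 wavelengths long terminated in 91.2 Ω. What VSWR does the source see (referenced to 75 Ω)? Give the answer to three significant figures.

VSWR ≈ 1.72

βl = 2π × 0.417 = 150°
tan(βl) = -0.575
Z_in = Z_0·(Z_L + jZ_0·tanβl)/(Z_0 + jZ_L·tanβl) = 57.8 + j31.9 Ω
Γ_s = (Z_in − Z_s)/(Z_in + Z_s) = (-17.2 + j31.9)/(133 + j31.9), |Γ_s| = 0.265
VSWR = (1 + |Γ_s|)/(1 − |Γ_s|)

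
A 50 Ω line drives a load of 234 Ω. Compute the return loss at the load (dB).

RL ≈ 3.77 dB

Γ = (234 − 50)/(234 + 50) = 0.648
RL = −20·log₁₀|Γ| = −20·log₁₀(0.648)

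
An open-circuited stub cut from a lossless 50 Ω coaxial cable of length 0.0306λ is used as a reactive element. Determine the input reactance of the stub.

βl = 2π × 0.0306 = 11°
tan(βl) = 0.195
For an open-circuited stub, Z_in = −jZ_0·cot(βl) = −jZ_0/tan(βl)

X_in ≈ -257 Ω (capacitive)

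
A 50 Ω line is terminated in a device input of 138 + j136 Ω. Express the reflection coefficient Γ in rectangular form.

Γ ≈ 0.651 + j0.253

Γ = (Z_L − Z_0)/(Z_L + Z_0) = (88 + j136)/(188 + j136)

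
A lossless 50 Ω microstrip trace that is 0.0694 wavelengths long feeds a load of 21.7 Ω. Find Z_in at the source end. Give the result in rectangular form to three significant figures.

βl = 2π × 0.0694 = 25°
tan(βl) = tan(25°) = 0.466
Z_in = Z_0·(Z_L + jZ_0·tanβl)/(Z_0 + jZ_L·tanβl)
     = 50·(21.7 + j23.3)/(50 + j10.1)

Z_in ≈ 25.4 + j18.2 Ω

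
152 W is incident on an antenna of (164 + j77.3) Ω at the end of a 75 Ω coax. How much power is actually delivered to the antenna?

P_delivered ≈ 119 W

|Γ| = |(89 + j77.3)/(239 + j77.3)| = 0.469
|Γ|² = 0.22
P_refl = |Γ|²·P_inc = 33.5 W, P_del = (1 − |Γ|²)·P_inc = 119 W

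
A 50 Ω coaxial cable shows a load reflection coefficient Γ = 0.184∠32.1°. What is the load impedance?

Z_L = Z_0·(1 + Γ)/(1 − Γ) = 50·(1.16 + j0.0978)/(0.844 − j0.0978)

Z_L ≈ 66.9 + j13.5 Ω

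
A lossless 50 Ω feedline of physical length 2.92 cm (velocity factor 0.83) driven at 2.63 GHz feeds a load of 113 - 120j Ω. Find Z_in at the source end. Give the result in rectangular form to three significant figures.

Z_in ≈ 14.1 + j31.8 Ω

λ = v/f = 0.83·c / 2.63 GHz = 0.0947 m
βl = 2π·l/λ = 2π × 0.308 = 111°
tan(βl) = tan(111°) = -2.6
Z_in = Z_0·(Z_L + jZ_0·tanβl)/(Z_0 + jZ_L·tanβl)
     = 50·(113 − j250)/(-262 − j294)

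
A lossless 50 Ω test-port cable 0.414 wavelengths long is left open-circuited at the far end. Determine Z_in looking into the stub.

Z_in ≈ +j83.3 Ω

βl = 2π × 0.414 = 149°
tan(βl) = -0.6
For an open-circuited stub, Z_in = −jZ_0·cot(βl) = −jZ_0/tan(βl)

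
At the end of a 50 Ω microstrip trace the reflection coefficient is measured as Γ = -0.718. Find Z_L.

Z_L ≈ 8.21 Ω

Z_L = Z_0·(1 + Γ)/(1 − Γ) = 50·(0.282)/(1.72)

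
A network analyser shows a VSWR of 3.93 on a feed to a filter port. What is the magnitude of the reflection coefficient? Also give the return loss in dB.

|Γ| ≈ 0.594; return loss ≈ 4.52 dB

|Γ| = (S − 1)/(S + 1) = (3.93 − 1)/(3.93 + 1) = 2.93/4.93
RL = −20·log₁₀|Γ| = −20·log₁₀(0.594)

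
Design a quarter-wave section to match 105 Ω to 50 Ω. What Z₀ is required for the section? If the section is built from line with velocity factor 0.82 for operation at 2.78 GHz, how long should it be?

Z_qwt = √(Z_0·R_L) = √(50 × 105) = √5250
λ = 0.82·c/f = 0.0885 m, so l = λ/4 = 0.0221 m

Z_qwt ≈ 72.5 Ω; length ≈ 2.21 cm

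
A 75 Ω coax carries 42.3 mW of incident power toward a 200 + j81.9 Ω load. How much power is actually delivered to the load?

P_delivered ≈ 30.8 mW

|Γ| = |(125 + j81.9)/(275 + j81.9)| = 0.521
|Γ|² = 0.271
P_refl = |Γ|²·P_inc = 11.5 mW, P_del = (1 − |Γ|²)·P_inc = 30.8 mW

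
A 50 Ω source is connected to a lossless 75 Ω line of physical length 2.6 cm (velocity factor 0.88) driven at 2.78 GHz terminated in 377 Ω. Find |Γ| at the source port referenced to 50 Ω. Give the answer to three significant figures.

|Γ| ≈ 0.55

λ = v/f = 0.88·c / 2.78 GHz = 0.095 m
βl = 2π·l/λ = 2π × 0.274 = 98.6°
tan(βl) = -6.64
Z_in = Z_0·(Z_L + jZ_0·tanβl)/(Z_0 + jZ_L·tanβl) = 15.2 + j10.8 Ω
Γ_s = (Z_in − Z_s)/(Z_in + Z_s) = (-34.8 + j10.8)/(65.2 + j10.8), |Γ_s| = 0.55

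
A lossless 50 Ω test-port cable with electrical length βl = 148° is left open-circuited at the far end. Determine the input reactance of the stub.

tan(βl) = -0.625
For an open-circuited stub, Z_in = −jZ_0·cot(βl) = −jZ_0/tan(βl)

X_in ≈ 80 Ω (inductive)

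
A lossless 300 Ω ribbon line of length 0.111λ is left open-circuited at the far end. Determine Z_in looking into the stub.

βl = 2π × 0.111 = 40°
tan(βl) = 0.838
For an open-circuited stub, Z_in = −jZ_0·cot(βl) = −jZ_0/tan(βl)

Z_in ≈ −j358 Ω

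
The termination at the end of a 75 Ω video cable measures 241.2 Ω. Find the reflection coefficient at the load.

Γ = 0.526

Γ = (Z_L − Z_0)/(Z_L + Z_0) = (241.2 − 75)/(241.2 + 75) = 166.2/316.2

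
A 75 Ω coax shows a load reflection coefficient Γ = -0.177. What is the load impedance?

Z_L ≈ 52.4 Ω

Z_L = Z_0·(1 + Γ)/(1 − Γ) = 75·(0.823)/(1.18)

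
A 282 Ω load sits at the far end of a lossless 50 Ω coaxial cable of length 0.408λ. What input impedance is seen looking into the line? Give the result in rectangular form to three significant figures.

Z_in ≈ 27.7 + j69.1 Ω

βl = 2π × 0.408 = 147°
tan(βl) = tan(147°) = -0.652
Z_in = Z_0·(Z_L + jZ_0·tanβl)/(Z_0 + jZ_L·tanβl)
     = 50·(282 − j32.6)/(50 − j184)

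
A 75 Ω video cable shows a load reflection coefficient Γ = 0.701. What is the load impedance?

Z_L ≈ 427 Ω

Z_L = Z_0·(1 + Γ)/(1 − Γ) = 75·(1.7)/(0.299)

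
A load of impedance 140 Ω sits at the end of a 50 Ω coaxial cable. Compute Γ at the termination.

Γ = 0.474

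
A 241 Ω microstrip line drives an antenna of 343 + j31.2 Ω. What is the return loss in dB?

RL ≈ 14.8 dB

Γ = (102 + j31.2)/(584 + j31.2), |Γ| = 0.182
RL = −20·log₁₀|Γ| = −20·log₁₀(0.182)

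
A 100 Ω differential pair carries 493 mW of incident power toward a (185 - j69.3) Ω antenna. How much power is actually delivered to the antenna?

|Γ| = |(85 − j69.3)/(285 − j69.3)| = 0.374
|Γ|² = 0.14
P_refl = |Γ|²·P_inc = 68.9 mW, P_del = (1 − |Γ|²)·P_inc = 424 mW

P_delivered ≈ 424 mW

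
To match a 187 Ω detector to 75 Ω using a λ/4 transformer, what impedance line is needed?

Z_qwt ≈ 118 Ω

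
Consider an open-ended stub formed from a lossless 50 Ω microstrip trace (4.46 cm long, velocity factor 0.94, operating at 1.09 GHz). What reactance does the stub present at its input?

X_in ≈ -26.5 Ω (capacitive)

λ = v/f = 0.94·c / 1.09 GHz = 0.259 m
βl = 2π·l/λ = 2π × 0.172 = 62.1°
tan(βl) = 1.89
For an open-ended stub, Z_in = −jZ_0·cot(βl) = −jZ_0/tan(βl)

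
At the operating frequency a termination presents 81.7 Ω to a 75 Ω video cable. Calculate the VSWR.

VSWR ≈ 1.09

For a purely resistive load, VSWR = R_L/Z_0 or Z_0/R_L (whichever > 1) = 81.7/75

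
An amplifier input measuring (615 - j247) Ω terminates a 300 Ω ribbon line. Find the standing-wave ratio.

VSWR ≈ 2.46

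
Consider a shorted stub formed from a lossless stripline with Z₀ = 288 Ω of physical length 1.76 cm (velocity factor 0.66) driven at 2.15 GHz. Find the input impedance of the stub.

λ = v/f = 0.66·c / 2.15 GHz = 0.0921 m
βl = 2π·l/λ = 2π × 0.191 = 68.8°
tan(βl) = 2.58
For a shorted stub, Z_in = jZ_0·tan(βl)

Z_in ≈ +j743 Ω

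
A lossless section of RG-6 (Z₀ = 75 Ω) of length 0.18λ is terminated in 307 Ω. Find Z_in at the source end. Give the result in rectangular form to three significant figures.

βl = 2π × 0.18 = 64.8°
tan(βl) = tan(64.8°) = 2.13
Z_in = Z_0·(Z_L + jZ_0·tanβl)/(Z_0 + jZ_L·tanβl)
     = 75·(307 + j159)/(75 + j652)

Z_in ≈ 22.1 − j32.8 Ω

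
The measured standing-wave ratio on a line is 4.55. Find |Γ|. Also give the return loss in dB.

|Γ| ≈ 0.64; return loss ≈ 3.88 dB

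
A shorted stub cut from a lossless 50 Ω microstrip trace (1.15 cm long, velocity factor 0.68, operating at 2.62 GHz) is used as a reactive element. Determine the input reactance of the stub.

λ = v/f = 0.68·c / 2.62 GHz = 0.0779 m
βl = 2π·l/λ = 2π × 0.148 = 53.2°
tan(βl) = 1.34
For a shorted stub, Z_in = jZ_0·tan(βl)

X_in ≈ 66.8 Ω (inductive)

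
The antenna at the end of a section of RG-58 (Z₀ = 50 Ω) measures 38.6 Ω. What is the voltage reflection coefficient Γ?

Γ = -0.129

Γ = (Z_L − Z_0)/(Z_L + Z_0) = (38.6 − 50)/(38.6 + 50) = -11.4/88.6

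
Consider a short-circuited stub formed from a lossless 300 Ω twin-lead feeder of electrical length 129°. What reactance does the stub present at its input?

X_in ≈ -370 Ω (capacitive)

tan(βl) = -1.23
For a short-circuited stub, Z_in = jZ_0·tan(βl)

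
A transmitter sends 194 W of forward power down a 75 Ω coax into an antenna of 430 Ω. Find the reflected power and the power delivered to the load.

Γ = (430 − 75)/(430 + 75) = 0.703
|Γ|² = 0.494
P_refl = |Γ|²·P_inc = 95.9 W, P_del = (1 − |Γ|²)·P_inc = 98.1 W

P_reflected ≈ 95.9 W; P_delivered ≈ 98.1 W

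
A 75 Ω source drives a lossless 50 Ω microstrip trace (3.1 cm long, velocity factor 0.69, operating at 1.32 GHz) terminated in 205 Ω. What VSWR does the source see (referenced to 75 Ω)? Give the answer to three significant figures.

VSWR ≈ 5.81

λ = v/f = 0.69·c / 1.32 GHz = 0.157 m
βl = 2π·l/λ = 2π × 0.198 = 71.2°
tan(βl) = 2.93
Z_in = Z_0·(Z_L + jZ_0·tanβl)/(Z_0 + jZ_L·tanβl) = 13.5 − j15.9 Ω
Γ_s = (Z_in − Z_s)/(Z_in + Z_s) = (-61.5 − j15.9)/(88.5 − j15.9), |Γ_s| = 0.706
VSWR = (1 + |Γ_s|)/(1 − |Γ_s|)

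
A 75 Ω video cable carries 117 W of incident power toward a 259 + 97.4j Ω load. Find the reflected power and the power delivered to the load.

|Γ| = |(184 + j97.4)/(334 + j97.4)| = 0.598
|Γ|² = 0.358
P_refl = |Γ|²·P_inc = 41.9 W, P_del = (1 − |Γ|²)·P_inc = 75.1 W

P_reflected ≈ 41.9 W; P_delivered ≈ 75.1 W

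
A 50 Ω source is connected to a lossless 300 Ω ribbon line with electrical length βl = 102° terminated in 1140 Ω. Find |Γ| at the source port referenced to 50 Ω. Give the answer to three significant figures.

tan(βl) = -4.7
Z_in = Z_0·(Z_L + jZ_0·tanβl)/(Z_0 + jZ_L·tanβl) = 82.3 + j59.2 Ω
Γ_s = (Z_in − Z_s)/(Z_in + Z_s) = (32.3 + j59.2)/(132 + j59.2), |Γ_s| = 0.465

|Γ| ≈ 0.465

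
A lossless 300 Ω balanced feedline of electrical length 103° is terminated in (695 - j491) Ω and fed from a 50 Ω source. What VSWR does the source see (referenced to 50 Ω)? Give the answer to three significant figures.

tan(βl) = -4.33
Z_in = Z_0·(Z_L + jZ_0·tanβl)/(Z_0 + jZ_L·tanβl) = 99.7 + j130 Ω
Γ_s = (Z_in − Z_s)/(Z_in + Z_s) = (49.7 + j130)/(150 + j130), |Γ_s| = 0.701
VSWR = (1 + |Γ_s|)/(1 − |Γ_s|)

VSWR ≈ 5.7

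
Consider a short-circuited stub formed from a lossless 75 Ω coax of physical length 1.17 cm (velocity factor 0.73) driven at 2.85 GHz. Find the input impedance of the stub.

λ = v/f = 0.73·c / 2.85 GHz = 0.0768 m
βl = 2π·l/λ = 2π × 0.152 = 54.8°
tan(βl) = 1.42
For a short-circuited stub, Z_in = jZ_0·tan(βl)

Z_in ≈ +j106 Ω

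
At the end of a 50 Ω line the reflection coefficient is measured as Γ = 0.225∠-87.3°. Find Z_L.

Z_L = Z_0·(1 + Γ)/(1 − Γ) = 50·(1.01 − j0.225)/(0.989 + j0.225)

Z_L ≈ 46.1 − j21.8 Ω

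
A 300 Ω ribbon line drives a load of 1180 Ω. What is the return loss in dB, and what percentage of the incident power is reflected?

RL ≈ 4.52 dB; 35.4% of incident power reflected

Γ = (1180 − 300)/(1180 + 300) = 0.595
RL = −20·log₁₀(0.595) = 4.52 dB
P_refl/P_inc = |Γ|² = 0.354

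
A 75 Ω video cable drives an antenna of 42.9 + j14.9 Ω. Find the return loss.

RL ≈ 10.5 dB

Γ = (-32.1 + j14.9)/(117.9 + j14.9), |Γ| = 0.298
RL = −20·log₁₀|Γ| = −20·log₁₀(0.298)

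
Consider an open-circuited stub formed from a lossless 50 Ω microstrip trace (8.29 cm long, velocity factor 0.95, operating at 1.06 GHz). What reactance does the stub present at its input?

X_in ≈ 19.2 Ω (inductive)

λ = v/f = 0.95·c / 1.06 GHz = 0.269 m
βl = 2π·l/λ = 2π × 0.308 = 111°
tan(βl) = -2.61
For an open-circuited stub, Z_in = −jZ_0·cot(βl) = −jZ_0/tan(βl)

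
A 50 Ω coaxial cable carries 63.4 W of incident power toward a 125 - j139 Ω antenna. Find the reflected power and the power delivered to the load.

|Γ| = |(75 − j139)/(175 − j139)| = 0.707
|Γ|² = 0.499
P_refl = |Γ|²·P_inc = 31.7 W, P_del = (1 − |Γ|²)·P_inc = 31.7 W

P_reflected ≈ 31.7 W; P_delivered ≈ 31.7 W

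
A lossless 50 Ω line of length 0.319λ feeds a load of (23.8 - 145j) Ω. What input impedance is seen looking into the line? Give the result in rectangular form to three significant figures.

βl = 2π × 0.319 = 115°
tan(βl) = tan(115°) = -2.16
Z_in = Z_0·(Z_L + jZ_0·tanβl)/(Z_0 + jZ_L·tanβl)
     = 50·(23.8 − j253)/(-263 − j51.4)

Z_in ≈ 4.69 + j47.1 Ω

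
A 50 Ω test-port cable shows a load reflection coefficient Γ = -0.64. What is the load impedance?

Z_L = Z_0·(1 + Γ)/(1 − Γ) = 50·(0.36)/(1.64)

Z_L ≈ 11 Ω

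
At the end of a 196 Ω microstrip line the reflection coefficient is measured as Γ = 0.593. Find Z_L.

Z_L ≈ 767 Ω

Z_L = Z_0·(1 + Γ)/(1 − Γ) = 196·(1.59)/(0.407)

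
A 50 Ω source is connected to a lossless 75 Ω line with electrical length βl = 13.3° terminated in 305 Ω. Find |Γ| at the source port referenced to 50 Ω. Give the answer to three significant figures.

|Γ| ≈ 0.711

tan(βl) = 0.236
Z_in = Z_0·(Z_L + jZ_0·tanβl)/(Z_0 + jZ_L·tanβl) = 167 − j143 Ω
Γ_s = (Z_in − Z_s)/(Z_in + Z_s) = (117 − j143)/(217 − j143), |Γ_s| = 0.711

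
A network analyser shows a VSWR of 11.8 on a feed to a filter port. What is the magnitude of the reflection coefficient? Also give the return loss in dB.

|Γ| = (S − 1)/(S + 1) = (11.8 − 1)/(11.8 + 1) = 10.8/12.8
RL = −20·log₁₀|Γ| = −20·log₁₀(0.844)

|Γ| ≈ 0.844; return loss ≈ 1.48 dB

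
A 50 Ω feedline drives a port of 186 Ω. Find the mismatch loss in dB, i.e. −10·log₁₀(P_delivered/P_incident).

mismatch loss ≈ 1.75 dB

Γ = (186 − 50)/(186 + 50) = 0.576
|Γ|² = 0.332, so P_del/P_inc = 1 − |Γ|² = 0.668
ML = −10·log₁₀(1 − |Γ|²)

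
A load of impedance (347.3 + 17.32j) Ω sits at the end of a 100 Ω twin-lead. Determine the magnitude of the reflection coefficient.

|Γ| ≈ 0.554

Γ = (Z_L − Z_0)/(Z_L + Z_0) = (247.3 + j17.32)/(447.3 + j17.32)
|Γ| = 248/448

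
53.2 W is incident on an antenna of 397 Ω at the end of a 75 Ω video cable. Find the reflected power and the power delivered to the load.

Γ = (397 − 75)/(397 + 75) = 0.682
|Γ|² = 0.465
P_refl = |Γ|²·P_inc = 24.8 W, P_del = (1 − |Γ|²)·P_inc = 28.4 W

P_reflected ≈ 24.8 W; P_delivered ≈ 28.4 W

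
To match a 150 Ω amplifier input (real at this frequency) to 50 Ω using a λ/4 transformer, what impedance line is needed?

Z_qwt = √(Z_0·R_L) = √(50 × 150) = √7500

Z_qwt ≈ 86.6 Ω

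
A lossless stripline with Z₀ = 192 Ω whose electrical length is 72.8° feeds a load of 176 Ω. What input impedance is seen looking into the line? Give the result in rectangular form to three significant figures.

Z_in ≈ 206 + j10.1 Ω

tan(βl) = tan(72.8°) = 3.23
Z_in = Z_0·(Z_L + jZ_0·tanβl)/(Z_0 + jZ_L·tanβl)
     = 192·(176 + j620)/(192 + j569)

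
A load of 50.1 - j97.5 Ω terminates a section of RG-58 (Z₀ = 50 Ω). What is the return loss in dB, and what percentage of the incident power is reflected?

RL ≈ 3.13 dB; 48.7% of incident power reflected

Γ = (0.1 − j97.5)/(100.1 − j97.5), |Γ| = 0.698
RL = −20·log₁₀(0.698) = 3.13 dB
P_refl/P_inc = |Γ|² = 0.487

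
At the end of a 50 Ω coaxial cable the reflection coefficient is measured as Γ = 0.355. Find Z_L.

Z_L ≈ 105 Ω

Z_L = Z_0·(1 + Γ)/(1 − Γ) = 50·(1.35)/(0.645)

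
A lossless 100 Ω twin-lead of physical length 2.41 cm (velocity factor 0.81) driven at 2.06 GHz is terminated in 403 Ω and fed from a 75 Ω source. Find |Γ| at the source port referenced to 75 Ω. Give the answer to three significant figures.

λ = v/f = 0.81·c / 2.06 GHz = 0.118 m
βl = 2π·l/λ = 2π × 0.204 = 73.5°
tan(βl) = 3.39
Z_in = Z_0·(Z_L + jZ_0·tanβl)/(Z_0 + jZ_L·tanβl) = 26.8 − j27.6 Ω
Γ_s = (Z_in − Z_s)/(Z_in + Z_s) = (-48.2 − j27.6)/(102 − j27.6), |Γ_s| = 0.526

|Γ| ≈ 0.526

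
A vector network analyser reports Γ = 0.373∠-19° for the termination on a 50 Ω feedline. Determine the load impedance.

Z_L ≈ 99.2 − j28 Ω

Z_L = Z_0·(1 + Γ)/(1 − Γ) = 50·(1.35 − j0.121)/(0.647 + j0.121)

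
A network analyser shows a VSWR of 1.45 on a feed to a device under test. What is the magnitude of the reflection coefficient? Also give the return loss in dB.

|Γ| ≈ 0.184; return loss ≈ 14.7 dB

|Γ| = (S − 1)/(S + 1) = (1.45 − 1)/(1.45 + 1) = 0.45/2.45
RL = −20·log₁₀|Γ| = −20·log₁₀(0.184)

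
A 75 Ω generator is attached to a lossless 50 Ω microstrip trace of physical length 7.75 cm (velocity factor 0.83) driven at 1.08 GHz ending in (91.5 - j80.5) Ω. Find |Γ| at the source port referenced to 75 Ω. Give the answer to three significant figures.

|Γ| ≈ 0.576

λ = v/f = 0.83·c / 1.08 GHz = 0.231 m
βl = 2π·l/λ = 2π × 0.336 = 121°
tan(βl) = -1.66
Z_in = Z_0·(Z_L + jZ_0·tanβl)/(Z_0 + jZ_L·tanβl) = 28.5 + j45.8 Ω
Γ_s = (Z_in − Z_s)/(Z_in + Z_s) = (-46.5 + j45.8)/(104 + j45.8), |Γ_s| = 0.576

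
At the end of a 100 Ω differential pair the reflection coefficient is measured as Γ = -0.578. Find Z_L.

Z_L ≈ 26.7 Ω

Z_L = Z_0·(1 + Γ)/(1 − Γ) = 100·(0.422)/(1.58)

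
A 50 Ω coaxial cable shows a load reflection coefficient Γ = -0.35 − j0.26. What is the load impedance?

Z_L = Z_0·(1 + Γ)/(1 − Γ) = 50·(0.65 − j0.26)/(1.35 + j0.26)

Z_L ≈ 21.4 − j13.8 Ω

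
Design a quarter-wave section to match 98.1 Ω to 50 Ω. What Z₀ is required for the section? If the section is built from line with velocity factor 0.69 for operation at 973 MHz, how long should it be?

Z_qwt ≈ 70 Ω; length ≈ 5.32 cm

Z_qwt = √(Z_0·R_L) = √(50 × 98.1) = √4905
λ = 0.69·c/f = 0.213 m, so l = λ/4 = 0.0532 m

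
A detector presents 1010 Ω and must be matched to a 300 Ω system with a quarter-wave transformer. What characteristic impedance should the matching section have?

Z_qwt = √(Z_0·R_L) = √(300 × 1010) = √303000

Z_qwt ≈ 550 Ω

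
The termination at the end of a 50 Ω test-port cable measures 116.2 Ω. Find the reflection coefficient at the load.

Γ = (Z_L − Z_0)/(Z_L + Z_0) = (116.2 − 50)/(116.2 + 50) = 66.2/166.2

Γ = 0.398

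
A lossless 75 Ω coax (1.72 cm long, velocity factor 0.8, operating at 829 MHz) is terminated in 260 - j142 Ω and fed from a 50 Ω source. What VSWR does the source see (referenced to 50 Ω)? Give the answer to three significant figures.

λ = v/f = 0.8·c / 829 MHz = 0.29 m
βl = 2π·l/λ = 2π × 0.0594 = 21.4°
tan(βl) = 0.392
Z_in = Z_0·(Z_L + jZ_0·tanβl)/(Z_0 + jZ_L·tanβl) = 61.5 − j113 Ω
Γ_s = (Z_in − Z_s)/(Z_in + Z_s) = (11.5 − j113)/(111 − j113), |Γ_s| = 0.714
VSWR = (1 + |Γ_s|)/(1 − |Γ_s|)

VSWR ≈ 6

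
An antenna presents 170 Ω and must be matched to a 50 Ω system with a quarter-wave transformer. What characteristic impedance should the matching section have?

Z_qwt ≈ 92.2 Ω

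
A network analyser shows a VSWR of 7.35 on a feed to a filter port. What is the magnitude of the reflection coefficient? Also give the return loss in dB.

|Γ| ≈ 0.76; return loss ≈ 2.38 dB

|Γ| = (S − 1)/(S + 1) = (7.35 − 1)/(7.35 + 1) = 6.35/8.35
RL = −20·log₁₀|Γ| = −20·log₁₀(0.76)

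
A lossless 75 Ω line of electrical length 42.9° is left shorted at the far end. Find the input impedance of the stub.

tan(βl) = 0.929
For a shorted stub, Z_in = jZ_0·tan(βl)

Z_in ≈ +j69.7 Ω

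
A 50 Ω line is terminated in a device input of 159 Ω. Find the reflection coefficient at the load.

Γ = 0.522

Γ = (Z_L − Z_0)/(Z_L + Z_0) = (159 − 50)/(159 + 50) = 109/209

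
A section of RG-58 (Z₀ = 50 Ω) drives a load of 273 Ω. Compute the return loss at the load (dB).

Γ = (273 − 50)/(273 + 50) = 0.69
RL = −20·log₁₀|Γ| = −20·log₁₀(0.69)

RL ≈ 3.22 dB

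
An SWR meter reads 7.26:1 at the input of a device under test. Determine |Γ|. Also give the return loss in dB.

|Γ| ≈ 0.758; return loss ≈ 2.41 dB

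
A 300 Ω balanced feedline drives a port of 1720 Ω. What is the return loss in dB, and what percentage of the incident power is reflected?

Γ = (1720 − 300)/(1720 + 300) = 0.703
RL = −20·log₁₀(0.703) = 3.06 dB
P_refl/P_inc = |Γ|² = 0.494

RL ≈ 3.06 dB; 49.4% of incident power reflected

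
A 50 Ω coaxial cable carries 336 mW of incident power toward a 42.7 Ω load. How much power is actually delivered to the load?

Γ = (42.7 − 50)/(42.7 + 50) = -0.0787
|Γ|² = 0.0062
P_refl = |Γ|²·P_inc = 2.08 mW, P_del = (1 − |Γ|²)·P_inc = 334 mW

P_delivered ≈ 334 mW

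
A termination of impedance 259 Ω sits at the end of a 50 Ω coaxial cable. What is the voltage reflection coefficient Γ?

Γ = 0.676

Γ = (Z_L − Z_0)/(Z_L + Z_0) = (259 − 50)/(259 + 50) = 209/309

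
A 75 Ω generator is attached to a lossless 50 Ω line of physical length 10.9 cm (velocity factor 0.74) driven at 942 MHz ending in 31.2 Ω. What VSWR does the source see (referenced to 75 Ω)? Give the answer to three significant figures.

λ = v/f = 0.74·c / 942 MHz = 0.236 m
βl = 2π·l/λ = 2π × 0.463 = 167°
tan(βl) = -0.24
Z_in = Z_0·(Z_L + jZ_0·tanβl)/(Z_0 + jZ_L·tanβl) = 32.3 − j7.17 Ω
Γ_s = (Z_in − Z_s)/(Z_in + Z_s) = (-42.7 − j7.17)/(107 − j7.17), |Γ_s| = 0.403
VSWR = (1 + |Γ_s|)/(1 − |Γ_s|)

VSWR ≈ 2.35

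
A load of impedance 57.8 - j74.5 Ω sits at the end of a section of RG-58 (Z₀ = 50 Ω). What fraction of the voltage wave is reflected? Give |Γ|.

|Γ| ≈ 0.572

Γ = (Z_L − Z_0)/(Z_L + Z_0) = (7.8 − j74.5)/(107.8 − j74.5)
|Γ| = 74.9/131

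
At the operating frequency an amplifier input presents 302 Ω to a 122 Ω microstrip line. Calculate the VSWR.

VSWR ≈ 2.48

For a purely resistive load, VSWR = R_L/Z_0 or Z_0/R_L (whichever > 1) = 302/122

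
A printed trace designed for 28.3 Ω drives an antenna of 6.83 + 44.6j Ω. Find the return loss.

Γ = (-21.47 + j44.6)/(35.13 + j44.6), |Γ| = 0.872
RL = −20·log₁₀|Γ| = −20·log₁₀(0.872)

RL ≈ 1.19 dB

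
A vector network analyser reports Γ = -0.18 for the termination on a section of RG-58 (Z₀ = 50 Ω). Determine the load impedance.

Z_L = Z_0·(1 + Γ)/(1 − Γ) = 50·(0.82)/(1.18)

Z_L ≈ 34.7 Ω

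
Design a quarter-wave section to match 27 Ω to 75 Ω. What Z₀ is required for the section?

Z_qwt ≈ 45 Ω

Z_qwt = √(Z_0·R_L) = √(75 × 27) = √2025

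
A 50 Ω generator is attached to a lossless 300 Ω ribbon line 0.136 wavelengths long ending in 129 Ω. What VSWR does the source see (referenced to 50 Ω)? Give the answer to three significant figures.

VSWR ≈ 9.15

βl = 2π × 0.136 = 49°
tan(βl) = 1.15
Z_in = Z_0·(Z_L + jZ_0·tanβl)/(Z_0 + jZ_L·tanβl) = 241 + j226 Ω
Γ_s = (Z_in − Z_s)/(Z_in + Z_s) = (191 + j226)/(291 + j226), |Γ_s| = 0.803
VSWR = (1 + |Γ_s|)/(1 − |Γ_s|)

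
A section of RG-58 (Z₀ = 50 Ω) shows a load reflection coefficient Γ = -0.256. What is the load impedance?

Z_L = Z_0·(1 + Γ)/(1 − Γ) = 50·(0.744)/(1.26)

Z_L ≈ 29.6 Ω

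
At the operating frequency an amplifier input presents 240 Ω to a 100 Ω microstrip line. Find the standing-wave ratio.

VSWR ≈ 2.4

Γ = (240 − 100)/(240 + 100) = 0.412
VSWR = (1 + 0.412)/(1 − 0.412)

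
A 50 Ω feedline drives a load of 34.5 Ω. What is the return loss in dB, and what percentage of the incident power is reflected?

Γ = (34.5 − 50)/(34.5 + 50) = -0.183
RL = −20·log₁₀(0.183) = 14.7 dB
P_refl/P_inc = |Γ|² = 0.0336

RL ≈ 14.7 dB; 3.36% of incident power reflected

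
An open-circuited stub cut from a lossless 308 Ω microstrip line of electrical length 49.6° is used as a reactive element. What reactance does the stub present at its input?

X_in ≈ -262 Ω (capacitive)

tan(βl) = 1.17
For an open-circuited stub, Z_in = −jZ_0·cot(βl) = −jZ_0/tan(βl)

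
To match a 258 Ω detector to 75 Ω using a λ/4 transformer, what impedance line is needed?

Z_qwt ≈ 139 Ω

Z_qwt = √(Z_0·R_L) = √(75 × 258) = √19350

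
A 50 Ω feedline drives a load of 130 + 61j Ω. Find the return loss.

Γ = (80 + j61)/(180 + j61), |Γ| = 0.529
RL = −20·log₁₀|Γ| = −20·log₁₀(0.529)

RL ≈ 5.53 dB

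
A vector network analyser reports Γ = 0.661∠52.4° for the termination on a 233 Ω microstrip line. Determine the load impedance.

Z_L = Z_0·(1 + Γ)/(1 − Γ) = 233·(1.4 + j0.524)/(0.597 − j0.524)

Z_L ≈ 208 + j387 Ω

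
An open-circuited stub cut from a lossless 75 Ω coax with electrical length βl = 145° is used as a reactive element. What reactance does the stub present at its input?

tan(βl) = -0.7
For an open-circuited stub, Z_in = −jZ_0·cot(βl) = −jZ_0/tan(βl)

X_in ≈ 107 Ω (inductive)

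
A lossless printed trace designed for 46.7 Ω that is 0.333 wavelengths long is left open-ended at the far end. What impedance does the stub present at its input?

Z_in ≈ +j26.8 Ω

βl = 2π × 0.333 = 120°
tan(βl) = -1.74
For an open-ended stub, Z_in = −jZ_0·cot(βl) = −jZ_0/tan(βl)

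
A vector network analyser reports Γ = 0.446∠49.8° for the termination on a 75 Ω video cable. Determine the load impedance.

Z_L ≈ 96.4 + j82 Ω

Z_L = Z_0·(1 + Γ)/(1 − Γ) = 75·(1.29 + j0.341)/(0.712 − j0.341)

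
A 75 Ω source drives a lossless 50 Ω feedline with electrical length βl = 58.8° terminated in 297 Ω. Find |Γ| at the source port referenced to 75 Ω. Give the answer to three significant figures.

|Γ| ≈ 0.767

tan(βl) = 1.65
Z_in = Z_0·(Z_L + jZ_0·tanβl)/(Z_0 + jZ_L·tanβl) = 11.4 − j29.1 Ω
Γ_s = (Z_in − Z_s)/(Z_in + Z_s) = (-63.6 − j29.1)/(86.4 − j29.1), |Γ_s| = 0.767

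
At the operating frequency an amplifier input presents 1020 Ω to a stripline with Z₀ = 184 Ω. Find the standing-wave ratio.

Γ = (1020 − 184)/(1020 + 184) = 0.694
VSWR = (1 + 0.694)/(1 − 0.694)

VSWR ≈ 5.54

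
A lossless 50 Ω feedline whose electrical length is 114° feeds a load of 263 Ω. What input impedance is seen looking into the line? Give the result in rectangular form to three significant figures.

Z_in ≈ 11.3 + j21.3 Ω

tan(βl) = tan(114°) = -2.25
Z_in = Z_0·(Z_L + jZ_0·tanβl)/(Z_0 + jZ_L·tanβl)
     = 50·(263 − j112)/(50 − j591)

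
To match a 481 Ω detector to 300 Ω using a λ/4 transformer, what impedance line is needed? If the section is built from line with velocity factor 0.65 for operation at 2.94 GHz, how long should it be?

Z_qwt ≈ 380 Ω; length ≈ 1.66 cm

Z_qwt = √(Z_0·R_L) = √(300 × 481) = √144300
λ = 0.65·c/f = 0.0663 m, so l = λ/4 = 0.0166 m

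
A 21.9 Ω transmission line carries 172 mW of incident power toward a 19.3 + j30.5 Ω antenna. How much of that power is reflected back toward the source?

|Γ| = |(-2.6 + j30.5)/(41.2 + j30.5)| = 0.597
|Γ|² = 0.357
P_refl = |Γ|²·P_inc = 61.3 mW, P_del = (1 − |Γ|²)·P_inc = 111 mW

P_reflected ≈ 61.3 mW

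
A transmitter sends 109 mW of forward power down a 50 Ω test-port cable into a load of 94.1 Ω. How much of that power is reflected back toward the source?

P_reflected ≈ 10.2 mW

Γ = (94.1 − 50)/(94.1 + 50) = 0.306
|Γ|² = 0.0937
P_refl = |Γ|²·P_inc = 10.2 mW, P_del = (1 − |Γ|²)·P_inc = 98.8 mW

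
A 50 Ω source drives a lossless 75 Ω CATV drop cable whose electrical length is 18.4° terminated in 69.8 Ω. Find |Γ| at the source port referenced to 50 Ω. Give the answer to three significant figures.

|Γ| ≈ 0.174

tan(βl) = 0.333
Z_in = Z_0·(Z_L + jZ_0·tanβl)/(Z_0 + jZ_L·tanβl) = 70.7 + j3.05 Ω
Γ_s = (Z_in − Z_s)/(Z_in + Z_s) = (20.7 + j3.05)/(121 + j3.05), |Γ_s| = 0.174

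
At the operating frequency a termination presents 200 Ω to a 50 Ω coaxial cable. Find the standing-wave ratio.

VSWR ≈ 4

Γ = (200 − 50)/(200 + 50) = 0.6
VSWR = (1 + 0.6)/(1 − 0.6)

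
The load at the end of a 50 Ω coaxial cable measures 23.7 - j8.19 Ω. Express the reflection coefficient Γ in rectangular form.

Γ ≈ -0.34 − j0.149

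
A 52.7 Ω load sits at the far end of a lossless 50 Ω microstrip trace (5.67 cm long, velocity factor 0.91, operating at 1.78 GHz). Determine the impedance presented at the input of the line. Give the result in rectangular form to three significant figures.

λ = v/f = 0.91·c / 1.78 GHz = 0.153 m
βl = 2π·l/λ = 2π × 0.37 = 133°
tan(βl) = tan(133°) = -1.07
Z_in = Z_0·(Z_L + jZ_0·tanβl)/(Z_0 + jZ_L·tanβl)
     = 50·(52.7 − j53.5)/(50 − j56.3)

Z_in ≈ 49.8 + j2.61 Ω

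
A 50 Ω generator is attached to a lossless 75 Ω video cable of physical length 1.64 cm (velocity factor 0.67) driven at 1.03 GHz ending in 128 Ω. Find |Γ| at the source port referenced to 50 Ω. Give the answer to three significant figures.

λ = v/f = 0.67·c / 1.03 GHz = 0.195 m
βl = 2π·l/λ = 2π × 0.084 = 30.3°
tan(βl) = 0.583
Z_in = Z_0·(Z_L + jZ_0·tanβl)/(Z_0 + jZ_L·tanβl) = 86.2 − j42 Ω
Γ_s = (Z_in − Z_s)/(Z_in + Z_s) = (36.2 − j42)/(136 − j42), |Γ_s| = 0.389

|Γ| ≈ 0.389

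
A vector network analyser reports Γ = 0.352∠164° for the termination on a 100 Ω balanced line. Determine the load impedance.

Z_L ≈ 48.7 + j10.8 Ω

Z_L = Z_0·(1 + Γ)/(1 − Γ) = 100·(0.662 + j0.097)/(1.34 − j0.097)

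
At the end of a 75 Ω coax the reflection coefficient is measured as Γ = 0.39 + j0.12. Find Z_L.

Z_L = Z_0·(1 + Γ)/(1 − Γ) = 75·(1.39 + j0.12)/(0.61 − j0.12)

Z_L ≈ 162 + j46.6 Ω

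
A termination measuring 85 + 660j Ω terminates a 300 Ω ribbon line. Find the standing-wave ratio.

VSWR ≈ 20.8

Γ = (Z_L − Z_0)/(Z_L + Z_0) = (-215 + j660)/(385 + j660)
|Γ| = 694/764 = 0.908
VSWR = (1 + |Γ|)/(1 − |Γ|) = 1.91/0.0915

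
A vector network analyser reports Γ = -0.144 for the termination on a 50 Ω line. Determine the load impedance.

Z_L = Z_0·(1 + Γ)/(1 − Γ) = 50·(0.856)/(1.14)

Z_L ≈ 37.4 Ω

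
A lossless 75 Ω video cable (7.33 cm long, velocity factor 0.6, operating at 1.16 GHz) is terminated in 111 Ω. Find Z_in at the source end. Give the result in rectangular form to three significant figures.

λ = v/f = 0.6·c / 1.16 GHz = 0.155 m
βl = 2π·l/λ = 2π × 0.472 = 170°
tan(βl) = tan(170°) = -0.175
Z_in = Z_0·(Z_L + jZ_0·tanβl)/(Z_0 + jZ_L·tanβl)
     = 75·(111 − j13.1)/(75 − j19.5)

Z_in ≈ 107 + j14.7 Ω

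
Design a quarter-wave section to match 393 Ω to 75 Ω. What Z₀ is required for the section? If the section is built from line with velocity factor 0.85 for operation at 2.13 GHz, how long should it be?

Z_qwt = √(Z_0·R_L) = √(75 × 393) = √29480
λ = 0.85·c/f = 0.12 m, so l = λ/4 = 0.0299 m

Z_qwt ≈ 172 Ω; length ≈ 2.99 cm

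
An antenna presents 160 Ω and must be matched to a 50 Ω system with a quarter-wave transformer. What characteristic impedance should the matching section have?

Z_qwt ≈ 89.4 Ω

Z_qwt = √(Z_0·R_L) = √(50 × 160) = √8000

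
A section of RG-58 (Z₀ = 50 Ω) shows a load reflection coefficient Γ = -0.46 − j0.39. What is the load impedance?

Z_L ≈ 13.9 − j17.1 Ω

Z_L = Z_0·(1 + Γ)/(1 − Γ) = 50·(0.54 − j0.39)/(1.46 + j0.39)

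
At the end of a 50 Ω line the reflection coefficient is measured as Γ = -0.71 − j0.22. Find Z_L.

Z_L = Z_0·(1 + Γ)/(1 − Γ) = 50·(0.29 − j0.22)/(1.71 + j0.22)

Z_L ≈ 7.53 − j7.4 Ω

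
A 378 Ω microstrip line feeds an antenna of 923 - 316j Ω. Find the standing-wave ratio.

VSWR ≈ 2.78

Γ = (Z_L − Z_0)/(Z_L + Z_0) = (545 − j316)/(1301 − j316)
|Γ| = 630/1340 = 0.471
VSWR = (1 + |Γ|)/(1 − |Γ|) = 1.47/0.529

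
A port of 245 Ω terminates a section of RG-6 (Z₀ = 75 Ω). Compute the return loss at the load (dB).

RL ≈ 5.49 dB

Γ = (245 − 75)/(245 + 75) = 0.531
RL = −20·log₁₀|Γ| = −20·log₁₀(0.531)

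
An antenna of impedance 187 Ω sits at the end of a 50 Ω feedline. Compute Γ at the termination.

Γ = (Z_L − Z_0)/(Z_L + Z_0) = (187 − 50)/(187 + 50) = 137/237

Γ = 0.578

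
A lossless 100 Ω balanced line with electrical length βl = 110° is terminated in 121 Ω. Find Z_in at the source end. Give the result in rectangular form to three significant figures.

tan(βl) = tan(110°) = -2.75
Z_in = Z_0·(Z_L + jZ_0·tanβl)/(Z_0 + jZ_L·tanβl)
     = 100·(121 − j275)/(100 − j332)

Z_in ≈ 85.8 + j10.6 Ω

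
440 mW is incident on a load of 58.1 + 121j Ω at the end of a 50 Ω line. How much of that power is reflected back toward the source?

|Γ| = |(8.1 + j121)/(108.1 + j121)| = 0.747
|Γ|² = 0.559
P_refl = |Γ|²·P_inc = 246 mW, P_del = (1 − |Γ|²)·P_inc = 194 mW

P_reflected ≈ 246 mW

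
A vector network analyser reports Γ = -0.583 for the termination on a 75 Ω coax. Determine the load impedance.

Z_L = Z_0·(1 + Γ)/(1 − Γ) = 75·(0.417)/(1.58)

Z_L ≈ 19.8 Ω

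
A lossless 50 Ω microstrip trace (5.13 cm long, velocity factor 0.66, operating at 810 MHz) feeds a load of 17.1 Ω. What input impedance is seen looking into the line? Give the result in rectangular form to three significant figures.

Z_in ≈ 99.5 + j62 Ω

λ = v/f = 0.66·c / 810 MHz = 0.244 m
βl = 2π·l/λ = 2π × 0.21 = 75.6°
tan(βl) = tan(75.6°) = 3.88
Z_in = Z_0·(Z_L + jZ_0·tanβl)/(Z_0 + jZ_L·tanβl)
     = 50·(17.1 + j194)/(50 + j66.4)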